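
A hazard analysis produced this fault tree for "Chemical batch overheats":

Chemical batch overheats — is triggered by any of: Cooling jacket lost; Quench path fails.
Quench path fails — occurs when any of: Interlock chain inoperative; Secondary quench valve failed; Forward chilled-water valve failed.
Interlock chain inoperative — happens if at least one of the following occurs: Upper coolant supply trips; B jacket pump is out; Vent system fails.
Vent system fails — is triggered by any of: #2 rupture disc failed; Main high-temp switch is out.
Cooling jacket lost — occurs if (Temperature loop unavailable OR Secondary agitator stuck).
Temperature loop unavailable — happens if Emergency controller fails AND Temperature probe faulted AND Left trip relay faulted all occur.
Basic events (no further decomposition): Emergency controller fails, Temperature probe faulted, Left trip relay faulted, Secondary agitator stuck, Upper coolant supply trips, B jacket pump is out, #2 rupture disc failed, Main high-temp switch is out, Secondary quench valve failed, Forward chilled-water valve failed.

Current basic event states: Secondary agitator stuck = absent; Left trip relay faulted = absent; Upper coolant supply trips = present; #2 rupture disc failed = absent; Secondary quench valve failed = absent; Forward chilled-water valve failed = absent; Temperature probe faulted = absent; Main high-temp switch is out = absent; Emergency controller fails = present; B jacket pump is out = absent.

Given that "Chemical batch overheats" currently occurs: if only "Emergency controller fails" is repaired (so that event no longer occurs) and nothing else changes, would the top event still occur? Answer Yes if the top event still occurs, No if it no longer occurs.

Yes

Counterfactual: set "Emergency controller fails" to not occurred.
Temperature loop unavailable [AND]: Emergency controller fails=not, Temperature probe faulted=not, Left trip relay faulted=not → not all inputs occur → does not occur.
Cooling jacket lost [OR]: Temperature loop unavailable=not, Secondary agitator stuck=not → no input occurs → does not occur.
Vent system fails [OR]: #2 rupture disc failed=not, Main high-temp switch is out=not → no input occurs → does not occur.
Interlock chain inoperative [OR]: Upper coolant supply trips=occurs, B jacket pump is out=not, Vent system fails=not → at least one input occurs → occurs.
Quench path fails [OR]: Interlock chain inoperative=occurs, Secondary quench valve failed=not, Forward chilled-water valve failed=not → at least one input occurs → occurs.
Chemical batch overheats [OR]: Cooling jacket lost=not, Quench path fails=occurs → at least one input occurs → occurs.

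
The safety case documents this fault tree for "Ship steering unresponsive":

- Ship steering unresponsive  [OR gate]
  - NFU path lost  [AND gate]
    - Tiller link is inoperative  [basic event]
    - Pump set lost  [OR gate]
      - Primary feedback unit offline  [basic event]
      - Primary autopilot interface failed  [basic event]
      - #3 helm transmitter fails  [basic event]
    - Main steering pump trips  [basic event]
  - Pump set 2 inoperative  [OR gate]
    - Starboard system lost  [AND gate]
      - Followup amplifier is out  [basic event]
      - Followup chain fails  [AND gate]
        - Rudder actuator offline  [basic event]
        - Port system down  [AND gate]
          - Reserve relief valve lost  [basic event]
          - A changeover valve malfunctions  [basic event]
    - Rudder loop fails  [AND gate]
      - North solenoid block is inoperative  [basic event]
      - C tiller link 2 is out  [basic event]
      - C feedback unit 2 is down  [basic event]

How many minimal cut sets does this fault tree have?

Pump set lost [OR]: union of children's cut sets → 3 cut set(s).
NFU path lost [AND]: one cut set from each child combined → 1 × 3 × 1 = 3 cut set(s).
Port system down [AND]: one cut set from each child combined → 1 × 1 = 1 cut set(s).
Followup chain fails [AND]: one cut set from each child combined → 1 × 1 = 1 cut set(s).
Starboard system lost [AND]: one cut set from each child combined → 1 × 1 = 1 cut set(s).
Rudder loop fails [AND]: one cut set from each child combined → 1 × 1 × 1 = 1 cut set(s).
Pump set 2 inoperative [OR]: union of children's cut sets → 2 cut set(s).
Ship steering unresponsive [OR]: union of children's cut sets → 5 cut set(s).
Minimal cut sets: {Main steering pump trips, Primary feedback unit offline, Tiller link is inoperative}; {Main steering pump trips, Primary autopilot interface failed, Tiller link is inoperative}; {#3 helm transmitter fails, Main steering pump trips, Tiller link is inoperative}; {A changeover valve malfunctions, Followup amplifier is out, Reserve relief valve lost, Rudder actuator offline}; {C feedback unit 2 is down, C tiller link 2 is out, North solenoid block is inoperative}.

5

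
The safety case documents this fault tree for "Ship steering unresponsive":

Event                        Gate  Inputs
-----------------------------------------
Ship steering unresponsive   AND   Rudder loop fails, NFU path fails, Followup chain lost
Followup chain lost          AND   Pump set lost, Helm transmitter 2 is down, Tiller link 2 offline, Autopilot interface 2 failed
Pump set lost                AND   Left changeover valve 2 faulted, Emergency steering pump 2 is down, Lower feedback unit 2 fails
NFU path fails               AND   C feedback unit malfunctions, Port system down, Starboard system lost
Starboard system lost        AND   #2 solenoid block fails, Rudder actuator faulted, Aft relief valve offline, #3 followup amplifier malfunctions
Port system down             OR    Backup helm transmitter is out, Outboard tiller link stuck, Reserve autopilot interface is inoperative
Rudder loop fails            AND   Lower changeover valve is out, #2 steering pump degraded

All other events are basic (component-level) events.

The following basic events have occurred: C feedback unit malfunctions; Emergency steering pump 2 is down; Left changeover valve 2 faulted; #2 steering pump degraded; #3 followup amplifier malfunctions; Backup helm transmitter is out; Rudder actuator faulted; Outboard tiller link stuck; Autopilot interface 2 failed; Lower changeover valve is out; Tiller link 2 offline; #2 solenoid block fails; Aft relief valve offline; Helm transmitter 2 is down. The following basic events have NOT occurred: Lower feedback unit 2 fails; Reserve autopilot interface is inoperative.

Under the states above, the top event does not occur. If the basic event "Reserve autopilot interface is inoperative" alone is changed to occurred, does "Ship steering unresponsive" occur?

Counterfactual: set "Reserve autopilot interface is inoperative" to occurred.
Rudder loop fails [AND]: Lower changeover valve is out=occurs, #2 steering pump degraded=occurs → all inputs occur → occurs.
Port system down [OR]: Backup helm transmitter is out=occurs, Outboard tiller link stuck=occurs, Reserve autopilot interface is inoperative=occurs → at least one input occurs → occurs.
Starboard system lost [AND]: #2 solenoid block fails=occurs, Rudder actuator faulted=occurs, Aft relief valve offline=occurs, #3 followup amplifier malfunctions=occurs → all inputs occur → occurs.
NFU path fails [AND]: C feedback unit malfunctions=occurs, Port system down=occurs, Starboard system lost=occurs → all inputs occur → occurs.
Pump set lost [AND]: Left changeover valve 2 faulted=occurs, Emergency steering pump 2 is down=occurs, Lower feedback unit 2 fails=not → not all inputs occur → does not occur.
Followup chain lost [AND]: Pump set lost=not, Helm transmitter 2 is down=occurs, Tiller link 2 offline=occurs, Autopilot interface 2 failed=occurs → not all inputs occur → does not occur.
Ship steering unresponsive [AND]: Rudder loop fails=occurs, NFU path fails=occurs, Followup chain lost=not → not all inputs occur → does not occur.

No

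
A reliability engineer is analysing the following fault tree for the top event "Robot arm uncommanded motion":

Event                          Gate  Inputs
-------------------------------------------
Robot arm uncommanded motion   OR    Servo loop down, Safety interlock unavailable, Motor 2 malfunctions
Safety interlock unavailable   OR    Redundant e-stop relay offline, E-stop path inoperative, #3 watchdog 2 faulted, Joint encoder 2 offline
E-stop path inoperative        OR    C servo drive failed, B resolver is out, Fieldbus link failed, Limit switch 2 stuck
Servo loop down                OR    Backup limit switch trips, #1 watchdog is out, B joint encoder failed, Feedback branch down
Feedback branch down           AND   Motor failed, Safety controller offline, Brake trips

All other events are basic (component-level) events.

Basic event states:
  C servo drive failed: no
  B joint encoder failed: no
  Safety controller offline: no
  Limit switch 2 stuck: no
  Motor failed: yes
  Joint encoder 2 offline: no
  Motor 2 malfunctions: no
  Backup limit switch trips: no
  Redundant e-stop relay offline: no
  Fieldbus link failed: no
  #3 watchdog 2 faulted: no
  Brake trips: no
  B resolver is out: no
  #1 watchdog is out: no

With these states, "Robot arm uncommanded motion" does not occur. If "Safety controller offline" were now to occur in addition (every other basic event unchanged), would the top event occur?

No

Counterfactual: set "Safety controller offline" to occurred.
Feedback branch down [AND]: Motor failed=occurs, Safety controller offline=occurs, Brake trips=not → not all inputs occur → does not occur.
Servo loop down [OR]: Backup limit switch trips=not, #1 watchdog is out=not, B joint encoder failed=not, Feedback branch down=not → no input occurs → does not occur.
E-stop path inoperative [OR]: C servo drive failed=not, B resolver is out=not, Fieldbus link failed=not, Limit switch 2 stuck=not → no input occurs → does not occur.
Safety interlock unavailable [OR]: Redundant e-stop relay offline=not, E-stop path inoperative=not, #3 watchdog 2 faulted=not, Joint encoder 2 offline=not → no input occurs → does not occur.
Robot arm uncommanded motion [OR]: Servo loop down=not, Safety interlock unavailable=not, Motor 2 malfunctions=not → no input occurs → does not occur.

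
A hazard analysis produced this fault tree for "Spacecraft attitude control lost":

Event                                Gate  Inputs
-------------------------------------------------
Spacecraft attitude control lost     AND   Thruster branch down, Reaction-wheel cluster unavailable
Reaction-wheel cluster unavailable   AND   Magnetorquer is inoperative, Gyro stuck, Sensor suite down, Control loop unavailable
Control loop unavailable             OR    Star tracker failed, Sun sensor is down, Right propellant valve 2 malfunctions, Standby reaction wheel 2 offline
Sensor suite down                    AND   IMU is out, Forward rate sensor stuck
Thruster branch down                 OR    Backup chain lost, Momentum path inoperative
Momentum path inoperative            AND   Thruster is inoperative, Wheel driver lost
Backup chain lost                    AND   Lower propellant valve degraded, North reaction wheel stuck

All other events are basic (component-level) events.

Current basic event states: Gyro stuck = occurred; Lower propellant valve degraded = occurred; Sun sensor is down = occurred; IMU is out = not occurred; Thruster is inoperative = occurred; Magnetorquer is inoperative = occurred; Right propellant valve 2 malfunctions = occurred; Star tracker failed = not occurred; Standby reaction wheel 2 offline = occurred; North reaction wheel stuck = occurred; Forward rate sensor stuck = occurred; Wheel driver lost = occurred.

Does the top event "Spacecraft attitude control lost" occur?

Backup chain lost [AND]: Lower propellant valve degraded=occurs, North reaction wheel stuck=occurs → all inputs occur → occurs.
Momentum path inoperative [AND]: Thruster is inoperative=occurs, Wheel driver lost=occurs → all inputs occur → occurs.
Thruster branch down [OR]: Backup chain lost=occurs, Momentum path inoperative=occurs → at least one input occurs → occurs.
Sensor suite down [AND]: IMU is out=not, Forward rate sensor stuck=occurs → not all inputs occur → does not occur.
Control loop unavailable [OR]: Star tracker failed=not, Sun sensor is down=occurs, Right propellant valve 2 malfunctions=occurs, Standby reaction wheel 2 offline=occurs → at least one input occurs → occurs.
Reaction-wheel cluster unavailable [AND]: Magnetorquer is inoperative=occurs, Gyro stuck=occurs, Sensor suite down=not, Control loop unavailable=occurs → not all inputs occur → does not occur.
Spacecraft attitude control lost [AND]: Thruster branch down=occurs, Reaction-wheel cluster unavailable=not → not all inputs occur → does not occur.

No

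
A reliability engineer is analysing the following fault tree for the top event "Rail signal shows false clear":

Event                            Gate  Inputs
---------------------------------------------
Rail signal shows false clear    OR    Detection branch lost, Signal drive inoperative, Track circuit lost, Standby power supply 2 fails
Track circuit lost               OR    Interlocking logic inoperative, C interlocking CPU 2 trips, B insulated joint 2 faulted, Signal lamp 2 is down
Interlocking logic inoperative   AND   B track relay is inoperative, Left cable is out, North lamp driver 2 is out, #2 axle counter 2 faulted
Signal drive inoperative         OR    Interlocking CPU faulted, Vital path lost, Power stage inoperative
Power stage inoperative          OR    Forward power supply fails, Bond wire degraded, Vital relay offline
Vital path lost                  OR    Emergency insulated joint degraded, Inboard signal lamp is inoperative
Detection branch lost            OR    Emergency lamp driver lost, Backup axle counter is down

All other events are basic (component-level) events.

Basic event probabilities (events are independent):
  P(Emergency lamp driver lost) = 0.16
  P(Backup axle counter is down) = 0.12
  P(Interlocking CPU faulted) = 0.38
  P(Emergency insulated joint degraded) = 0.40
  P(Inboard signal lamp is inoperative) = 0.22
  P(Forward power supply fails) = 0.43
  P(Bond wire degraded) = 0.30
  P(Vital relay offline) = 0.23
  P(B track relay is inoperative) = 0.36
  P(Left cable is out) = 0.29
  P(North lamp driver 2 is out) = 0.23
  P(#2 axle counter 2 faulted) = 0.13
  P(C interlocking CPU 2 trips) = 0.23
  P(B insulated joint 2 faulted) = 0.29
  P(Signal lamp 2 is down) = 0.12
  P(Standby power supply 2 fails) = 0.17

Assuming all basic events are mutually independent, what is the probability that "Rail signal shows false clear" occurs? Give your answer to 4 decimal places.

0.9738

P(Detection branch lost) [OR] = 1 − (1−0.16) × (1−0.12) = 0.260800
P(Vital path lost) [OR] = 1 − (1−0.40) × (1−0.22) = 0.532000
P(Power stage inoperative) [OR] = 1 − (1−0.43) × (1−0.30) × (1−0.23) = 0.692770
P(Signal drive inoperative) [OR] = 1 − (1−0.38) × (1−0.532000) × (1−0.692770) = 0.910854
P(Interlocking logic inoperative) [AND] = 0.36 × 0.29 × 0.23 × 0.13 = 0.003122
P(Track circuit lost) [OR] = 1 − (1−0.003122) × (1−0.23) × (1−0.29) × (1−0.12) = 0.520406
P(Rail signal shows false clear) [OR] = 1 − (1−0.260800) × (1−0.910854) × (1−0.520406) × (1−0.17) = 0.973769
Rounded to 4 decimal places: P(Rail signal shows false clear) ≈ 0.9738.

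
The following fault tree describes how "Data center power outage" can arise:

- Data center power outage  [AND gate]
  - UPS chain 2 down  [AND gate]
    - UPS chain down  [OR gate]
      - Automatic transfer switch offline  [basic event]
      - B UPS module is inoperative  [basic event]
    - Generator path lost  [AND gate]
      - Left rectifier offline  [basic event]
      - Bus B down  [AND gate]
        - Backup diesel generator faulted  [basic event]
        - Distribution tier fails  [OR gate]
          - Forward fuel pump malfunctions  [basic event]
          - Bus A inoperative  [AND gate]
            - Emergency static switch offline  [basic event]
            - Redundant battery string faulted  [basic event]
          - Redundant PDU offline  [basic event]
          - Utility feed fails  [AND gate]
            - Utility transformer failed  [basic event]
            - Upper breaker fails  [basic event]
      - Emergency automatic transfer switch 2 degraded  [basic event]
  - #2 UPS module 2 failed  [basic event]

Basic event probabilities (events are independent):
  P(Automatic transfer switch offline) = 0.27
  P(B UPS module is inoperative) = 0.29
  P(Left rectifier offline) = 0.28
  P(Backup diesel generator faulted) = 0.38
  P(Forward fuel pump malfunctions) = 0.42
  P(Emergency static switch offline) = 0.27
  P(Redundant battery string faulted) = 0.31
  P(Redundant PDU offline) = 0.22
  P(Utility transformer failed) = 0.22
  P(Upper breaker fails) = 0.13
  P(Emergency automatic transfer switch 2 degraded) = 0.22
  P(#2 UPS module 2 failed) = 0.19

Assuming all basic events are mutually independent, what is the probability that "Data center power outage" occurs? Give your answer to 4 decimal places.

P(UPS chain down) [OR] = 1 − (1−0.27) × (1−0.29) = 0.481700
P(Bus A inoperative) [AND] = 0.27 × 0.31 = 0.083700
P(Utility feed fails) [AND] = 0.22 × 0.13 = 0.028600
P(Distribution tier fails) [OR] = 1 − (1−0.42) × (1−0.083700) × (1−0.22) × (1−0.028600) = 0.597322
P(Bus B down) [AND] = 0.38 × 0.597322 = 0.226982
P(Generator path lost) [AND] = 0.28 × 0.226982 × 0.22 = 0.013982
P(UPS chain 2 down) [AND] = 0.481700 × 0.013982 = 0.006735
P(Data center power outage) [AND] = 0.006735 × 0.19 = 0.001280
Rounded to 4 decimal places: P(Data center power outage) ≈ 0.0013.

0.0013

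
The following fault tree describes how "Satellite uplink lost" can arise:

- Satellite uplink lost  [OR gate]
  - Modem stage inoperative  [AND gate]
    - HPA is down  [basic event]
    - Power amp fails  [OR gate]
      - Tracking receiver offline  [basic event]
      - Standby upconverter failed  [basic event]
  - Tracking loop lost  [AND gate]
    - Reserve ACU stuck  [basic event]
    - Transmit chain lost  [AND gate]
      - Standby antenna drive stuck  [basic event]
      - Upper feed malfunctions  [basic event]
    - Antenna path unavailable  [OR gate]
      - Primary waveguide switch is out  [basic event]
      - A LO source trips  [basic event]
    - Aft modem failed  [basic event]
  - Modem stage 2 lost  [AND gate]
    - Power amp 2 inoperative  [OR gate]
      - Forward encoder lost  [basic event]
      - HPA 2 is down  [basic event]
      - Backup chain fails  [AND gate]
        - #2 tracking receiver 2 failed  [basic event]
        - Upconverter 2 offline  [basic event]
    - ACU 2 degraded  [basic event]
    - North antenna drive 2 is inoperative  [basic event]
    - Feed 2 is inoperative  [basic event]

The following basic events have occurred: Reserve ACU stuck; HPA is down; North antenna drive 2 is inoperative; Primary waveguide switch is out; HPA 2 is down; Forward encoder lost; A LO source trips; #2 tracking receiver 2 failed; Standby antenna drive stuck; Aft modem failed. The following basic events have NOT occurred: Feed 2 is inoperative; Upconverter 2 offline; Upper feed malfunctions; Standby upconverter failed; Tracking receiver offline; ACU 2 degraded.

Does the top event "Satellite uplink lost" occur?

Power amp fails [OR]: Tracking receiver offline=not, Standby upconverter failed=not → no input occurs → does not occur.
Modem stage inoperative [AND]: HPA is down=occurs, Power amp fails=not → not all inputs occur → does not occur.
Transmit chain lost [AND]: Standby antenna drive stuck=occurs, Upper feed malfunctions=not → not all inputs occur → does not occur.
Antenna path unavailable [OR]: Primary waveguide switch is out=occurs, A LO source trips=occurs → at least one input occurs → occurs.
Tracking loop lost [AND]: Reserve ACU stuck=occurs, Transmit chain lost=not, Antenna path unavailable=occurs, Aft modem failed=occurs → not all inputs occur → does not occur.
Backup chain fails [AND]: #2 tracking receiver 2 failed=occurs, Upconverter 2 offline=not → not all inputs occur → does not occur.
Power amp 2 inoperative [OR]: Forward encoder lost=occurs, HPA 2 is down=occurs, Backup chain fails=not → at least one input occurs → occurs.
Modem stage 2 lost [AND]: Power amp 2 inoperative=occurs, ACU 2 degraded=not, North antenna drive 2 is inoperative=occurs, Feed 2 is inoperative=not → not all inputs occur → does not occur.
Satellite uplink lost [OR]: Modem stage inoperative=not, Tracking loop lost=not, Modem stage 2 lost=not → no input occurs → does not occur.

No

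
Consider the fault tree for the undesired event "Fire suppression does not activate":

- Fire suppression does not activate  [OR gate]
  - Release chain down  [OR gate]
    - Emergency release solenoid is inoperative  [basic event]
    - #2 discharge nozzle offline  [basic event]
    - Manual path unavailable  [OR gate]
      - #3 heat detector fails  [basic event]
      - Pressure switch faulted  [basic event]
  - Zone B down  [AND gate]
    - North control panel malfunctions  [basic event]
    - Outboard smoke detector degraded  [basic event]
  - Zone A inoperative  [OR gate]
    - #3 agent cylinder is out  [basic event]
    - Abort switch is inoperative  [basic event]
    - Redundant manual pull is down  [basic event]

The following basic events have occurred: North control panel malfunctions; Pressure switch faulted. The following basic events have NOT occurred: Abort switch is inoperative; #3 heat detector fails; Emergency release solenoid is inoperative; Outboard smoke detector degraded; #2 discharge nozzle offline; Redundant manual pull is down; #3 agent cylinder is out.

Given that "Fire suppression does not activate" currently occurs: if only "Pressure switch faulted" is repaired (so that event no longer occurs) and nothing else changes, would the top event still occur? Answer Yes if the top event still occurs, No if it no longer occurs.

No

Counterfactual: set "Pressure switch faulted" to not occurred.
Manual path unavailable [OR]: #3 heat detector fails=not, Pressure switch faulted=not → no input occurs → does not occur.
Release chain down [OR]: Emergency release solenoid is inoperative=not, #2 discharge nozzle offline=not, Manual path unavailable=not → no input occurs → does not occur.
Zone B down [AND]: North control panel malfunctions=occurs, Outboard smoke detector degraded=not → not all inputs occur → does not occur.
Zone A inoperative [OR]: #3 agent cylinder is out=not, Abort switch is inoperative=not, Redundant manual pull is down=not → no input occurs → does not occur.
Fire suppression does not activate [OR]: Release chain down=not, Zone B down=not, Zone A inoperative=not → no input occurs → does not occur.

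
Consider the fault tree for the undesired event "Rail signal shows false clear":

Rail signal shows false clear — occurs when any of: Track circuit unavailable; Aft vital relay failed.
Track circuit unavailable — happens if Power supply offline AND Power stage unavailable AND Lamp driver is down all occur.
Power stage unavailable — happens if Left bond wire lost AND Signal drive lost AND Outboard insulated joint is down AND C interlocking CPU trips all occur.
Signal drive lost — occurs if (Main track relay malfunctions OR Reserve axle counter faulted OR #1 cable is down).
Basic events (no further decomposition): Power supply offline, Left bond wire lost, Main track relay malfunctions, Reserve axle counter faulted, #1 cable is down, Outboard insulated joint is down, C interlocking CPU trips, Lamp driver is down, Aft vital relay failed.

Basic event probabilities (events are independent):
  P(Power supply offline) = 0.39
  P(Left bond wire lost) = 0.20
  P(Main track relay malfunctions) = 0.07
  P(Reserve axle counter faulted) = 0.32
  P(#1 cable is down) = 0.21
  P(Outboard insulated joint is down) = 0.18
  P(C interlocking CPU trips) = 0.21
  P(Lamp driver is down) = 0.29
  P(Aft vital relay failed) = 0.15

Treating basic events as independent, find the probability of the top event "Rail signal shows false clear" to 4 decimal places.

0.1504

P(Signal drive lost) [OR] = 1 − (1−0.07) × (1−0.32) × (1−0.21) = 0.500404
P(Power stage unavailable) [AND] = 0.20 × 0.500404 × 0.18 × 0.21 = 0.003783
P(Track circuit unavailable) [AND] = 0.39 × 0.003783 × 0.29 = 0.000428
P(Rail signal shows false clear) [OR] = 1 − (1−0.000428) × (1−0.15) = 0.150364
Rounded to 4 decimal places: P(Rail signal shows false clear) ≈ 0.1504.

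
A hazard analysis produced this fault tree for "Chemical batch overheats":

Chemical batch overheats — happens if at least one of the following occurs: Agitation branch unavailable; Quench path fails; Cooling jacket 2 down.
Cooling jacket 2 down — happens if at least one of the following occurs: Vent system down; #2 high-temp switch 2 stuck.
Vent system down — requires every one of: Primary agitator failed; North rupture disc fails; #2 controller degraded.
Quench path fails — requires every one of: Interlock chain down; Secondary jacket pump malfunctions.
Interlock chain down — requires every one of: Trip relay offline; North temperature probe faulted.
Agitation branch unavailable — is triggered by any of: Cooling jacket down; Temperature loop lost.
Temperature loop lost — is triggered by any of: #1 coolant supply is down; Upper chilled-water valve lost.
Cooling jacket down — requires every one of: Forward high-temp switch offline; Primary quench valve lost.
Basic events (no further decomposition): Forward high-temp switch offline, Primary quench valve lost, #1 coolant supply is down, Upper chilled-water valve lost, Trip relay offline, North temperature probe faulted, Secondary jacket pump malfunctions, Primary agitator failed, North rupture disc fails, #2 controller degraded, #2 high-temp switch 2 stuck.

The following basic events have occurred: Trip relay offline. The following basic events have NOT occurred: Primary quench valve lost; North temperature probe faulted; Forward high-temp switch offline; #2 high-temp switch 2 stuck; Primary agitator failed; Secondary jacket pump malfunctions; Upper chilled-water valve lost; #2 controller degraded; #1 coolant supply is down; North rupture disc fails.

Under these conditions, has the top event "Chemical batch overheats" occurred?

Cooling jacket down [AND]: Forward high-temp switch offline=not, Primary quench valve lost=not → not all inputs occur → does not occur.
Temperature loop lost [OR]: #1 coolant supply is down=not, Upper chilled-water valve lost=not → no input occurs → does not occur.
Agitation branch unavailable [OR]: Cooling jacket down=not, Temperature loop lost=not → no input occurs → does not occur.
Interlock chain down [AND]: Trip relay offline=occurs, North temperature probe faulted=not → not all inputs occur → does not occur.
Quench path fails [AND]: Interlock chain down=not, Secondary jacket pump malfunctions=not → not all inputs occur → does not occur.
Vent system down [AND]: Primary agitator failed=not, North rupture disc fails=not, #2 controller degraded=not → not all inputs occur → does not occur.
Cooling jacket 2 down [OR]: Vent system down=not, #2 high-temp switch 2 stuck=not → no input occurs → does not occur.
Chemical batch overheats [OR]: Agitation branch unavailable=not, Quench path fails=not, Cooling jacket 2 down=not → no input occurs → does not occur.

No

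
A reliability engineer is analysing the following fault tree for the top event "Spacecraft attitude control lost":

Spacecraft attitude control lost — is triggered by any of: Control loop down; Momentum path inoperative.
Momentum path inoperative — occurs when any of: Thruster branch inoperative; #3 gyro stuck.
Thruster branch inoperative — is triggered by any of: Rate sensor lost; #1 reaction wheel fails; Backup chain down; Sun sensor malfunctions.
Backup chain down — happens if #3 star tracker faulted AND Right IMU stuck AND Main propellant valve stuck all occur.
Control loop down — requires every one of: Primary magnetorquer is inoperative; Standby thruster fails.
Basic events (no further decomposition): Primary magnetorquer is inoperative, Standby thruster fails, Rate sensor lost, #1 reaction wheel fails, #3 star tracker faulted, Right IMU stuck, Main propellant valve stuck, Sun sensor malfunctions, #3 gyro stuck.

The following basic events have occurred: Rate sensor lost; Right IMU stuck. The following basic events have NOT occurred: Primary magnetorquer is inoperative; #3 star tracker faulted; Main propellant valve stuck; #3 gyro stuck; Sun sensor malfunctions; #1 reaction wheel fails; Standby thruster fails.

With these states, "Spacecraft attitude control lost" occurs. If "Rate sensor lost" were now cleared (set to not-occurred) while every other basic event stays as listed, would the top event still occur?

No

Counterfactual: set "Rate sensor lost" to not occurred.
Control loop down [AND]: Primary magnetorquer is inoperative=not, Standby thruster fails=not → not all inputs occur → does not occur.
Backup chain down [AND]: #3 star tracker faulted=not, Right IMU stuck=occurs, Main propellant valve stuck=not → not all inputs occur → does not occur.
Thruster branch inoperative [OR]: Rate sensor lost=not, #1 reaction wheel fails=not, Backup chain down=not, Sun sensor malfunctions=not → no input occurs → does not occur.
Momentum path inoperative [OR]: Thruster branch inoperative=not, #3 gyro stuck=not → no input occurs → does not occur.
Spacecraft attitude control lost [OR]: Control loop down=not, Momentum path inoperative=not → no input occurs → does not occur.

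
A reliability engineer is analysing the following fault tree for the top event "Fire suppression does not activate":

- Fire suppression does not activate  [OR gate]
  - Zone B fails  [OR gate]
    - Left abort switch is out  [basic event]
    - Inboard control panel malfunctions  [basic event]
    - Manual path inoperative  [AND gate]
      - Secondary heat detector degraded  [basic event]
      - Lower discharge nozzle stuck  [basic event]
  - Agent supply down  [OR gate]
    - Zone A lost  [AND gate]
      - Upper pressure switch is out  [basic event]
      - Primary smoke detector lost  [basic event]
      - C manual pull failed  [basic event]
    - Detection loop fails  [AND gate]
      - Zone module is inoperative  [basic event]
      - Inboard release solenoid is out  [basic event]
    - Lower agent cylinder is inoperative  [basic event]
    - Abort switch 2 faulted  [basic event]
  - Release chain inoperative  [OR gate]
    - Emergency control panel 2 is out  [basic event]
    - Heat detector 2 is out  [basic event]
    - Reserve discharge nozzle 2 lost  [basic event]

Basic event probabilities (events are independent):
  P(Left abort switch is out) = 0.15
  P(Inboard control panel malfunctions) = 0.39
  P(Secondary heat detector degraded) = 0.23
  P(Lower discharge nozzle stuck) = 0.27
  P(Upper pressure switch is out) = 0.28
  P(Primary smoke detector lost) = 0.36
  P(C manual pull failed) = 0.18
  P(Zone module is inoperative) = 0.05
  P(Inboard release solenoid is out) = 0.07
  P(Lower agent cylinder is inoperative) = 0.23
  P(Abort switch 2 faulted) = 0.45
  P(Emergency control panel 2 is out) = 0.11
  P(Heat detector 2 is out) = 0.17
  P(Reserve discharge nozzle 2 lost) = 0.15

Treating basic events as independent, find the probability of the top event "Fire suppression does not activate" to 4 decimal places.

0.8735

P(Manual path inoperative) [AND] = 0.23 × 0.27 = 0.062100
P(Zone B fails) [OR] = 1 − (1−0.15) × (1−0.39) × (1−0.062100) = 0.513699
P(Zone A lost) [AND] = 0.28 × 0.36 × 0.18 = 0.018144
P(Detection loop fails) [AND] = 0.05 × 0.07 = 0.003500
P(Agent supply down) [OR] = 1 − (1−0.018144) × (1−0.003500) × (1−0.23) × (1−0.45) = 0.585639
P(Release chain inoperative) [OR] = 1 − (1−0.11) × (1−0.17) × (1−0.15) = 0.372105
P(Fire suppression does not activate) [OR] = 1 − (1−0.513699) × (1−0.585639) × (1−0.372105) = 0.873477
Rounded to 4 decimal places: P(Fire suppression does not activate) ≈ 0.8735.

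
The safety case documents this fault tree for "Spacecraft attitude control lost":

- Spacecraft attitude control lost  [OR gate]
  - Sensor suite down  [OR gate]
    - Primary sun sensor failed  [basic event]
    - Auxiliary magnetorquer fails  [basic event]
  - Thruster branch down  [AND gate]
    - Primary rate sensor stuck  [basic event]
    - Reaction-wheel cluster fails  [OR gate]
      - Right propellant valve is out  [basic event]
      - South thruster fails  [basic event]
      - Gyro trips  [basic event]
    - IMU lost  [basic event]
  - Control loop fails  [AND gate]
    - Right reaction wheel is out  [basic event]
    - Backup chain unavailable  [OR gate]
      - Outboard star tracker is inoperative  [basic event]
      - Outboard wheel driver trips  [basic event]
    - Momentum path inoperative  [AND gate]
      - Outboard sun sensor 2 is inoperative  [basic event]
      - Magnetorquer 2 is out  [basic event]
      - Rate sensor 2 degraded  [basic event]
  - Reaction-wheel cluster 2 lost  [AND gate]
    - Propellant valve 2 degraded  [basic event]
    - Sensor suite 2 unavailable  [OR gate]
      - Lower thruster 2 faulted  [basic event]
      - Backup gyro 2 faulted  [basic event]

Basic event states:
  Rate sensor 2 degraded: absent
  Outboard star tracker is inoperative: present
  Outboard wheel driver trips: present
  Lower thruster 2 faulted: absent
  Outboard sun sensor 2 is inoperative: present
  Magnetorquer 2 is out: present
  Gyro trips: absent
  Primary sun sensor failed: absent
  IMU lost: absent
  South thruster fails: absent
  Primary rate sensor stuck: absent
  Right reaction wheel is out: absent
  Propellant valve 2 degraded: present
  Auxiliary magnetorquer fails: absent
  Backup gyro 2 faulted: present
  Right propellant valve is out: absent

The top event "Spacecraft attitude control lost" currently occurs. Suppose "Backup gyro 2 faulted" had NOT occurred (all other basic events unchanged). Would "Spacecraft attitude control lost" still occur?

No

Counterfactual: set "Backup gyro 2 faulted" to not occurred.
Sensor suite down [OR]: Primary sun sensor failed=not, Auxiliary magnetorquer fails=not → no input occurs → does not occur.
Reaction-wheel cluster fails [OR]: Right propellant valve is out=not, South thruster fails=not, Gyro trips=not → no input occurs → does not occur.
Thruster branch down [AND]: Primary rate sensor stuck=not, Reaction-wheel cluster fails=not, IMU lost=not → not all inputs occur → does not occur.
Backup chain unavailable [OR]: Outboard star tracker is inoperative=occurs, Outboard wheel driver trips=occurs → at least one input occurs → occurs.
Momentum path inoperative [AND]: Outboard sun sensor 2 is inoperative=occurs, Magnetorquer 2 is out=occurs, Rate sensor 2 degraded=not → not all inputs occur → does not occur.
Control loop fails [AND]: Right reaction wheel is out=not, Backup chain unavailable=occurs, Momentum path inoperative=not → not all inputs occur → does not occur.
Sensor suite 2 unavailable [OR]: Lower thruster 2 faulted=not, Backup gyro 2 faulted=not → no input occurs → does not occur.
Reaction-wheel cluster 2 lost [AND]: Propellant valve 2 degraded=occurs, Sensor suite 2 unavailable=not → not all inputs occur → does not occur.
Spacecraft attitude control lost [OR]: Sensor suite down=not, Thruster branch down=not, Control loop fails=not, Reaction-wheel cluster 2 lost=not → no input occurs → does not occur.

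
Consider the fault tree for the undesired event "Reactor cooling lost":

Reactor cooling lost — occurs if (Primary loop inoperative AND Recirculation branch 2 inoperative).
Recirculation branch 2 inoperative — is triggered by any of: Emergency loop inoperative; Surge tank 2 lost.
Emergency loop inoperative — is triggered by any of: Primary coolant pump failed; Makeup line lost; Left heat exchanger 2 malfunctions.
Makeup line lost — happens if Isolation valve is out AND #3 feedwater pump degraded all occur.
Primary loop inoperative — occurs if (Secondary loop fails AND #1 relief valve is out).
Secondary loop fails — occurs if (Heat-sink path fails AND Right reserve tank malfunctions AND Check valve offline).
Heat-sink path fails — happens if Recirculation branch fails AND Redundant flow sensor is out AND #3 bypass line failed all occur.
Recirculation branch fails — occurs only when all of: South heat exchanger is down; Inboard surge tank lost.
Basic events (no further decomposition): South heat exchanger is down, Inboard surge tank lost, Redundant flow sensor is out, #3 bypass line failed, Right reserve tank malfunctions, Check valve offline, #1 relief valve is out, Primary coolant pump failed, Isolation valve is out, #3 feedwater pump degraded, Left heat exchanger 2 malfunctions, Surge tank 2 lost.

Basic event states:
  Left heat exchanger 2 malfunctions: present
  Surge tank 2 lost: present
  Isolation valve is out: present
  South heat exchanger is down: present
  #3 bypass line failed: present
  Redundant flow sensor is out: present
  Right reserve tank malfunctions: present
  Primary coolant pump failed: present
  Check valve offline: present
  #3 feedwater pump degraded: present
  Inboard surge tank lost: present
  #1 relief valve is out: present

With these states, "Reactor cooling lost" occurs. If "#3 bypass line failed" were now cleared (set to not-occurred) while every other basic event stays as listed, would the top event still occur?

No

Counterfactual: set "#3 bypass line failed" to not occurred.
Recirculation branch fails [AND]: South heat exchanger is down=occurs, Inboard surge tank lost=occurs → all inputs occur → occurs.
Heat-sink path fails [AND]: Recirculation branch fails=occurs, Redundant flow sensor is out=occurs, #3 bypass line failed=not → not all inputs occur → does not occur.
Secondary loop fails [AND]: Heat-sink path fails=not, Right reserve tank malfunctions=occurs, Check valve offline=occurs → not all inputs occur → does not occur.
Primary loop inoperative [AND]: Secondary loop fails=not, #1 relief valve is out=occurs → not all inputs occur → does not occur.
Makeup line lost [AND]: Isolation valve is out=occurs, #3 feedwater pump degraded=occurs → all inputs occur → occurs.
Emergency loop inoperative [OR]: Primary coolant pump failed=occurs, Makeup line lost=occurs, Left heat exchanger 2 malfunctions=occurs → at least one input occurs → occurs.
Recirculation branch 2 inoperative [OR]: Emergency loop inoperative=occurs, Surge tank 2 lost=occurs → at least one input occurs → occurs.
Reactor cooling lost [AND]: Primary loop inoperative=not, Recirculation branch 2 inoperative=occurs → not all inputs occur → does not occur.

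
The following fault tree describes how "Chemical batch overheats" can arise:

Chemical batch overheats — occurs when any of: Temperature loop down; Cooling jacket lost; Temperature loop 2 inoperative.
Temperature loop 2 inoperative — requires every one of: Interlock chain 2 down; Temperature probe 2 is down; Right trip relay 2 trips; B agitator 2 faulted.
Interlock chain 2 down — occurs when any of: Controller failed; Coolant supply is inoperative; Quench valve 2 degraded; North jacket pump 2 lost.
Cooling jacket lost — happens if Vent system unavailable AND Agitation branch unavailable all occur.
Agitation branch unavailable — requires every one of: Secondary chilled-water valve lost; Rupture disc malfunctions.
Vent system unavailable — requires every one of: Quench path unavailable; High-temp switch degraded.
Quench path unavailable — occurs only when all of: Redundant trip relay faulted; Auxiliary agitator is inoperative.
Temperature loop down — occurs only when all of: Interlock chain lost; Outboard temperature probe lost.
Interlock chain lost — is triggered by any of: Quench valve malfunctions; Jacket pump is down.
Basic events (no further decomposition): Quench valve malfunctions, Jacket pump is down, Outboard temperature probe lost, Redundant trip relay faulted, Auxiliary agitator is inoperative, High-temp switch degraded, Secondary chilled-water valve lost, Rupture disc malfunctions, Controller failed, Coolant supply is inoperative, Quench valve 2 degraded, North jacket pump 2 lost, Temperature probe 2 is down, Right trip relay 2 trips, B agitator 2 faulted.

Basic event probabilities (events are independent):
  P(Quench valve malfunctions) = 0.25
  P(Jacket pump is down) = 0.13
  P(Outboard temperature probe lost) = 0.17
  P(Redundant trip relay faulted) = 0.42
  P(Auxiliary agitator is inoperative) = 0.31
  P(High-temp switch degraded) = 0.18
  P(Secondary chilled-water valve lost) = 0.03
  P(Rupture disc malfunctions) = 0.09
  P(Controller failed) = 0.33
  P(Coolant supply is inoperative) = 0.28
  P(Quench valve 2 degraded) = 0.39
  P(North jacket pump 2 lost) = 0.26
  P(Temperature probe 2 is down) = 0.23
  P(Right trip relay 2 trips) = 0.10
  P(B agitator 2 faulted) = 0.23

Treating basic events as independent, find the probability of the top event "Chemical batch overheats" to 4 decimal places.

P(Interlock chain lost) [OR] = 1 − (1−0.25) × (1−0.13) = 0.347500
P(Temperature loop down) [AND] = 0.347500 × 0.17 = 0.059075
P(Quench path unavailable) [AND] = 0.42 × 0.31 = 0.130200
P(Vent system unavailable) [AND] = 0.130200 × 0.18 = 0.023436
P(Agitation branch unavailable) [AND] = 0.03 × 0.09 = 0.002700
P(Cooling jacket lost) [AND] = 0.023436 × 0.002700 = 0.000063
P(Interlock chain 2 down) [OR] = 1 − (1−0.33) × (1−0.28) × (1−0.39) × (1−0.26) = 0.782245
P(Temperature loop 2 inoperative) [AND] = 0.782245 × 0.23 × 0.10 × 0.23 = 0.004138
P(Chemical batch overheats) [OR] = 1 − (1−0.059075) × (1−0.000063) × (1−0.004138) = 0.063028
Rounded to 4 decimal places: P(Chemical batch overheats) ≈ 0.0630.

0.0630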